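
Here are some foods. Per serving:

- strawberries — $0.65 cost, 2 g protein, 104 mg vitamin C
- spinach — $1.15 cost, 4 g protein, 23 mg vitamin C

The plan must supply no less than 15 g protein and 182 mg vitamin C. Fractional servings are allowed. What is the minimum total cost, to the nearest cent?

$4.39

strawberries only: max(15/2, 182/104) = 7.5 servings → $4.88.
spinach only: max(15/4, 182/23) = 7.913 servings → $9.10.
strawberries + spinach with both tight: 1.035 servings and 3.232 servings → $4.39.
So the least-cost plan costs $4.39.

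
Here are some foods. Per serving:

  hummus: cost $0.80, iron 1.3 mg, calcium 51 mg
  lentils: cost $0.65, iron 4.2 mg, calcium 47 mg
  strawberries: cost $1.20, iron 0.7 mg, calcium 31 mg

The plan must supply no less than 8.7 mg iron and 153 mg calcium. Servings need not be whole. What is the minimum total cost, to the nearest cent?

$2.12

An LP optimum is at a vertex; with two nutrient constraints at most two foods are used. Check each candidate.
hummus only: max(8.7/1.3, 153/51) = 6.692 servings → $5.35.
lentils only: max(8.7/4.2, 153/47) = 3.255 servings → $2.12.
strawberries only: max(8.7/0.7, 153/31) = 12.43 servings → $14.91.
hummus + lentils with both tight: 1.526 servings and 1.599 servings → $2.26.
hummus + strawberries: the both-tight solution has a negative serving — not a feasible corner.
lentils + strawberries with both tight: 1.671 servings and 2.402 servings → $3.97.
The minimum over all feasible corners is $2.12.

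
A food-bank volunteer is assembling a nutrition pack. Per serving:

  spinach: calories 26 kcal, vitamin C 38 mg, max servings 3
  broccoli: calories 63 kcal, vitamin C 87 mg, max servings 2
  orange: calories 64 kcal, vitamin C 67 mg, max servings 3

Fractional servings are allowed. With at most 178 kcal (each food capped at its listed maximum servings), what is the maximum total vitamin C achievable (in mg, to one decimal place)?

252.1 mg

Vitamin C per kcal: spinach 1.462, broccoli 1.381, orange 1.047.
Take 3 servings of spinach: uses 78 kcal, +114.0 mg vitamin C (running total 114.0 mg).
Take 1.587 servings of broccoli: uses 100 kcal, +138.1 mg vitamin C (running total 252.1 mg).
Greedy by best ratio exhausts the calories allowance optimally: 252.1 mg.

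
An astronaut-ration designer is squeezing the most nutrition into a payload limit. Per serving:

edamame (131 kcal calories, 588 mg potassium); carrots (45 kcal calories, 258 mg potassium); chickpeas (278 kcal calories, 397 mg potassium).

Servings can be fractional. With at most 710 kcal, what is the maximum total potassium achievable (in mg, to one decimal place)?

Potassium per kcal: carrots 5.733, edamame 4.489, chickpeas 1.428.
With no serving limits, spend the whole calories allowance on carrots: 710 kcal / 45 kcal × 258 mg = 4070.7 mg.

4070.7 mg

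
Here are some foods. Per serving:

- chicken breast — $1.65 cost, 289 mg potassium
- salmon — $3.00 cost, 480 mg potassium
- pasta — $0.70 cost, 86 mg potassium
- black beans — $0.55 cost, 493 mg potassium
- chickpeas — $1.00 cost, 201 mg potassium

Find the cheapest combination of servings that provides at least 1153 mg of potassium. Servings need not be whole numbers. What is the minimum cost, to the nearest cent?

Cost per mg of potassium: black beans $0.0011, chickpeas $0.0050, chicken breast $0.0057, salmon $0.0063, pasta $0.0081.
With no serving limits, use only black beans: 1153 mg / 493 mg = 2.339 servings × $0.55 = $1.29.

$1.29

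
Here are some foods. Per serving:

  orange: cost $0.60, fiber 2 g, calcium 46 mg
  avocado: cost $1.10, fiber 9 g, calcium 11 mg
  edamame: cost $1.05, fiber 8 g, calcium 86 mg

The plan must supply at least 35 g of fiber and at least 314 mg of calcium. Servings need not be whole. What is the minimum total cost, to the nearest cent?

orange only: max(35/2, 314/46) = 17.5 servings → $10.50.
avocado only: max(35/9, 314/11) = 28.55 servings → $31.40.
edamame only: max(35/8, 314/86) = 4.375 servings → $4.59.
orange + avocado with both tight: 6.227 servings and 2.505 servings → $6.49.
orange + edamame: intersection lies outside the first quadrant.
avocado + edamame with both tight: 0.7259 servings and 3.558 servings → $4.53.
The minimum over all feasible corners is $4.53.

$4.53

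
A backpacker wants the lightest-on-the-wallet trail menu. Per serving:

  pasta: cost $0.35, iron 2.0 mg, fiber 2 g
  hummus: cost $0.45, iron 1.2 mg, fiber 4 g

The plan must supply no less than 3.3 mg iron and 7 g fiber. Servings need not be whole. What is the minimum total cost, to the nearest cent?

$0.89

pasta only: max(3.3/2.0, 7/2) = 3.5 servings → $1.23.
hummus only: max(3.3/1.2, 7/4) = 2.75 servings → $1.24.
pasta + hummus with both tight: 0.8571 servings and 1.321 servings → $0.89.
So the least-cost plan costs $0.89.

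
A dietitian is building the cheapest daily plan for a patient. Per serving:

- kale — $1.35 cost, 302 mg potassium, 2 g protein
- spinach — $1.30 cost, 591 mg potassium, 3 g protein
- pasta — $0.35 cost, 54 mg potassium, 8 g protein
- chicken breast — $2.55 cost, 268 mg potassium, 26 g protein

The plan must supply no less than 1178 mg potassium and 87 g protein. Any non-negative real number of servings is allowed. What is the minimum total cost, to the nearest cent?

$5.02

A basic optimal solution has at most two foods positive. Try each food alone and each pair with both targets met exactly.
kale only: max(1178/302, 87/2) = 43.5 servings → $58.73.
spinach only: max(1178/591, 87/3) = 29 servings → $37.70.
pasta only: max(1178/54, 87/8) = 21.81 servings → $7.64.
chicken breast only: max(1178/268, 87/26) = 4.396 servings → $11.21.
kale + spinach: intersection lies outside the first quadrant.
kale + pasta with both tight: 2.048 servings and 10.36 servings → $6.39.
kale + chicken breast with both tight: 0.9995 servings and 3.269 servings → $9.69.
spinach + pasta with both tight: 1.035 servings and 10.49 servings → $5.02.
spinach + chicken breast with both tight: 0.5021 servings and 3.288 servings → $9.04.
pasta + chicken breast: intersection lies outside the first quadrant.
So the least-cost plan costs $5.02.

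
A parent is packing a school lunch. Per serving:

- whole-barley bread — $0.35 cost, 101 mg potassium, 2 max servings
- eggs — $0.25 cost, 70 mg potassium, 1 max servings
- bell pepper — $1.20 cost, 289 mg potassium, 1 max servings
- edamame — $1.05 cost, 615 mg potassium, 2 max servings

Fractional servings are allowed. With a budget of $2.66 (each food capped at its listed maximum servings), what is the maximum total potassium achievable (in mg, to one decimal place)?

1391.6 mg

Potassium per dollar: edamame 585.7, whole-barley bread 288.6, eggs 280, bell pepper 240.8.
Take 2 servings of edamame: spends $2.10, +1230.0 mg potassium (running total 1230.0 mg).
Take 1.6 servings of whole-barley bread: spends $0.56, +161.6 mg potassium (running total 1391.6 mg).
Greedy by best ratio exhausts the cost allowance optimally: 1391.6 mg.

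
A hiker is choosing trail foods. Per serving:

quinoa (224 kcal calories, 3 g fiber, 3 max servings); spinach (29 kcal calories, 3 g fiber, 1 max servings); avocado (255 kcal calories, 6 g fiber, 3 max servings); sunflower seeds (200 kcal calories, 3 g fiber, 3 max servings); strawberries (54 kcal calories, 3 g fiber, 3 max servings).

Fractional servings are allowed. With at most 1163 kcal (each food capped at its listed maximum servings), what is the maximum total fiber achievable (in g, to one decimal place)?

Fiber per kcal: spinach 0.1034, strawberries 0.05556, avocado 0.02353, sunflower seeds 0.015, quinoa 0.01339.
Take 1 serving of spinach: uses 29 kcal, +3.0 g fiber (running total 3.0 g).
Take 3 servings of strawberries: uses 162 kcal, +9.0 g fiber (running total 12.0 g).
Take 3 servings of avocado: uses 765 kcal, +18.0 g fiber (running total 30.0 g).
Take 1.035 servings of sunflower seeds: uses 207 kcal, +3.1 g fiber (running total 33.1 g).
Greedy by best ratio exhausts the calories allowance optimally: 33.1 g.

33.1 g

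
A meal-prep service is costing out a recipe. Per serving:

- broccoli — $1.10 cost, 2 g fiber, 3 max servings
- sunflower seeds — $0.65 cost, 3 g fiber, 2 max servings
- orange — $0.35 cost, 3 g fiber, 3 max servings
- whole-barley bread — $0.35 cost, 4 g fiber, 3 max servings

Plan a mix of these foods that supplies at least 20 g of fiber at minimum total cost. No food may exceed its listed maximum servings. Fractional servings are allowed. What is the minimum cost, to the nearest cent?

$1.98

Cost per g of fiber: whole-barley bread $0.0875, orange $0.1167, sunflower seeds $0.2167, broccoli $0.5500.
Take 3 servings of whole-barley bread: +12.0 g fiber for $1.05 (total $1.05, still need 8.0 g).
Take 2.667 servings of orange: +8.0 g fiber for $0.93 (total $1.98, still need 0.0 g).
Filling from the cheapest source first is optimal under one linear minimum: $1.98.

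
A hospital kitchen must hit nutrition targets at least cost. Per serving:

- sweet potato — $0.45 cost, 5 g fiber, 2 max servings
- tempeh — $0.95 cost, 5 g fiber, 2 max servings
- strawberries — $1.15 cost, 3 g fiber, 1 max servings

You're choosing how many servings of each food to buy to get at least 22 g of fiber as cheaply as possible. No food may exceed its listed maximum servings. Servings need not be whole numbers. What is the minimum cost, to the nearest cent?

Cost per g of fiber: sweet potato $0.0900, tempeh $0.1900, strawberries $0.3833.
Take 2 servings of sweet potato: +10.0 g fiber for $0.90 (total $0.90, still need 12.0 g).
Take 2 servings of tempeh: +10.0 g fiber for $1.90 (total $2.80, still need 2.0 g).
Take 0.6667 servings of strawberries: +2.0 g fiber for $0.77 (total $3.57, still need 0.0 g).
Filling from the cheapest source first is optimal under one linear minimum: $3.57.

$3.57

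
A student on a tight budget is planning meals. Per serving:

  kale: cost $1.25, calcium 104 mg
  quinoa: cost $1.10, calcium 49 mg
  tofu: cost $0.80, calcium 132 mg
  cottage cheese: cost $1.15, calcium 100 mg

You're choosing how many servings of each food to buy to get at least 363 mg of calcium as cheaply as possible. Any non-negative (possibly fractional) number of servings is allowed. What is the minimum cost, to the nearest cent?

Cost per mg of calcium: tofu $0.0061, cottage cheese $0.0115, kale $0.0120, quinoa $0.0224.
With no serving limits, use only tofu: 363 mg / 132 mg = 2.75 servings × $0.80 = $2.20.

$2.20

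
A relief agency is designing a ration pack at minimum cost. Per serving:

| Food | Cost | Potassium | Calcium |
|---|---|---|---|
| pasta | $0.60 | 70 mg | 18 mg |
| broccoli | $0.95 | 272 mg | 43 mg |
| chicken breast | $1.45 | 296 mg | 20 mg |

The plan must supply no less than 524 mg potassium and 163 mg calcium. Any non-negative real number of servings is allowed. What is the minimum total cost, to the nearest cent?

Two binding constraints pin down two serving amounts, so the optimal mix uses at most two foods. The candidates are each food alone (scaled to the tighter of potassium/calcium) and each pair with both constraints tight.
pasta only: max(524/70, 163/18) = 9.056 servings → $5.43.
broccoli only: max(524/272, 163/43) = 3.791 servings → $3.60.
chicken breast only: max(524/296, 163/20) = 8.15 servings → $11.82.
pasta + broccoli with both targets exact would need a negative amount; discard.
pasta + chicken breast with both targets exact would need a negative amount; discard.
broccoli + chicken breast with both targets exact would need a negative amount; discard.
The minimum over all feasible corners is $3.60.

$3.60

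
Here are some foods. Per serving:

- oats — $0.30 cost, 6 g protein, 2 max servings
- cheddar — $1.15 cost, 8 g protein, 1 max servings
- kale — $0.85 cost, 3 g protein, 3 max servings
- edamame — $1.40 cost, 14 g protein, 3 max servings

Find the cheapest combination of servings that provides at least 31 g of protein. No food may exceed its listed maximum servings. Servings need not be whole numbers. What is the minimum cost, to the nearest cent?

$2.50

Cost per g of protein: oats $0.0500, edamame $0.1000, cheddar $0.1437, kale $0.2833.
Take 2 servings of oats: +12.0 g protein for $0.60 (total $0.60, still need 19.0 g).
Take 1.357 servings of edamame: +19.0 g protein for $1.90 (total $2.50, still need 0.0 g).
Filling from the cheapest source first is optimal under one linear minimum: $2.50.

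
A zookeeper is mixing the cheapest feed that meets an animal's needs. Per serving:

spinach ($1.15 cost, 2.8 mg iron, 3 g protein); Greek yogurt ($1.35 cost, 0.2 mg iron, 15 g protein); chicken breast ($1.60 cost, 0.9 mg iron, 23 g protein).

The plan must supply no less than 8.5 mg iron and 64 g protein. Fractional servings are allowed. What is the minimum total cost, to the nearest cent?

With two linear requirements the optimum uses one or two foods; enumerate the corners.
spinach only: max(8.5/2.8, 64/3) = 21.33 servings → $24.53.
Greek yogurt only: max(8.5/0.2, 64/15) = 42.5 servings → $57.38.
chicken breast only: max(8.5/0.9, 64/23) = 9.444 servings → $15.11.
spinach + Greek yogurt with both tight: 2.771 servings and 3.713 servings → $8.20.
spinach + chicken breast with both tight: 2.235 servings and 2.491 servings → $6.56.
Greek yogurt + chicken breast: the both-tight solution has a negative serving — not a feasible corner.
Cheapest feasible corner: $6.56.

$6.56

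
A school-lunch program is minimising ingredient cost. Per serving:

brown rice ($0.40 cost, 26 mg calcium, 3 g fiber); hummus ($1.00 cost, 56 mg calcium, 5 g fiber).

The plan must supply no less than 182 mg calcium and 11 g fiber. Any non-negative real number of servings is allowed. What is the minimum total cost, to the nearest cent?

$2.80

With two linear requirements the optimum uses one or two foods; enumerate the corners.
brown rice only: max(182/26, 11/3) = 7 servings → $2.80.
hummus only: max(182/56, 11/5) = 3.25 servings → $3.25.
brown rice + hummus with both targets exact would need a negative amount; discard.
The minimum over all feasible corners is $2.80.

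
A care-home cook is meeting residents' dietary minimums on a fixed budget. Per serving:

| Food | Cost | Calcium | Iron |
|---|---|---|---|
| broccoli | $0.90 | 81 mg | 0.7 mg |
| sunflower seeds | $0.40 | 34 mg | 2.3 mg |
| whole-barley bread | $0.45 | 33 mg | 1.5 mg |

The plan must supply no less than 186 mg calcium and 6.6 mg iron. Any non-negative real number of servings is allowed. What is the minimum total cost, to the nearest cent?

$2.12

At the optimum either one food covers both requirements or two foods hit both targets exactly; no other combination can be cheaper.
broccoli only: max(186/81, 6.6/0.7) = 9.429 servings → $8.49.
sunflower seeds only: max(186/34, 6.6/2.3) = 5.471 servings → $2.19.
whole-barley bread only: max(186/33, 6.6/1.5) = 5.636 servings → $2.54.
broccoli + sunflower seeds with both tight: 1.252 servings and 2.489 servings → $2.12.
broccoli + whole-barley bread with both tight: 0.622 servings and 4.11 servings → $2.41.
sunflower seeds + whole-barley bread: intersection lies outside the first quadrant.
Cheapest feasible corner: $2.12.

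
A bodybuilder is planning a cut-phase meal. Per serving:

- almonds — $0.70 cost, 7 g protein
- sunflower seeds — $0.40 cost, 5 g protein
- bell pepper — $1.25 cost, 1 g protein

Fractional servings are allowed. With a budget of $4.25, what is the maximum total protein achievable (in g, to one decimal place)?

Protein per dollar: sunflower seeds 12.5, almonds 10, bell pepper 0.8.
With no serving limits, spend the whole cost allowance on sunflower seeds: $4.25 / $0.40 × 5 g = 53.1 g.

53.1 g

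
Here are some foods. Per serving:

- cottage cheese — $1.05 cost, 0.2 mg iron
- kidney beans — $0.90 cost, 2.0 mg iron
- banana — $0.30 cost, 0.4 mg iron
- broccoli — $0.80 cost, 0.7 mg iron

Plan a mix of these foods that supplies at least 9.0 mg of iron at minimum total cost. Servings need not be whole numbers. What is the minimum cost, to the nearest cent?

Cost per mg of iron: kidney beans $0.4500, banana $0.7500, broccoli $1.1429, cottage cheese $5.2500.
With no serving limits, use only kidney beans: 9.0 mg / 2.0 mg = 4.5 servings × $0.90 = $4.05.

$4.05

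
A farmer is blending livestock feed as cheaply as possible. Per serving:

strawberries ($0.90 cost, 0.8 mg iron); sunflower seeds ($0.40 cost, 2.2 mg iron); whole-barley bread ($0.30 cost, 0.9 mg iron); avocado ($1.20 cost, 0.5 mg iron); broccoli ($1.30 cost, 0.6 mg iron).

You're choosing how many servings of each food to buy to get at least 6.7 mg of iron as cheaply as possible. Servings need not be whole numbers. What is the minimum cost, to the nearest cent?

Cost per mg of iron: sunflower seeds $0.1818, whole-barley bread $0.3333, strawberries $1.1250, broccoli $2.1667, avocado $2.4000.
With no serving limits, use only sunflower seeds: 6.7 mg / 2.2 mg = 3.045 servings × $0.40 = $1.22.

$1.22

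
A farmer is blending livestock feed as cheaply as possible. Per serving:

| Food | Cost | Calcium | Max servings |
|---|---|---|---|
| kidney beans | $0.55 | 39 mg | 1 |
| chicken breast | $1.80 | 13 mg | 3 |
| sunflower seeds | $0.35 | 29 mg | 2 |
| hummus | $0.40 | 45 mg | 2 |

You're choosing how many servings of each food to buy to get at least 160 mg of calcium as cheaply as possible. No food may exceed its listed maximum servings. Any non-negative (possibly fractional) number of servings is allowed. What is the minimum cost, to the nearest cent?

$1.67

Cost per mg of calcium: hummus $0.0089, sunflower seeds $0.0121, kidney beans $0.0141, chicken breast $0.1385.
Take 2 servings of hummus: +90.0 mg calcium for $0.80 (total $0.80, still need 70.0 mg).
Take 2 servings of sunflower seeds: +58.0 mg calcium for $0.70 (total $1.50, still need 12.0 mg).
Take 0.3077 servings of kidney beans: +12.0 mg calcium for $0.17 (total $1.67, still need 0.0 mg).
Filling from the cheapest source first is optimal under one linear minimum: $1.67.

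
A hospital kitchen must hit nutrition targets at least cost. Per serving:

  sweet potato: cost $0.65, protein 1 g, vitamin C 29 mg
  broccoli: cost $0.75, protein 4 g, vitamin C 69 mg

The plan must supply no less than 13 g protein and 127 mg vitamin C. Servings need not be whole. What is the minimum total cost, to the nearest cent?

$2.44

With two linear requirements the optimum uses one or two foods; enumerate the corners.
sweet potato only: max(13/1, 127/29) = 13 servings → $8.45.
broccoli only: max(13/4, 127/69) = 3.25 servings → $2.44.
sweet potato + broccoli with both targets exact would need a negative amount; discard.
Cheapest feasible corner: $2.44.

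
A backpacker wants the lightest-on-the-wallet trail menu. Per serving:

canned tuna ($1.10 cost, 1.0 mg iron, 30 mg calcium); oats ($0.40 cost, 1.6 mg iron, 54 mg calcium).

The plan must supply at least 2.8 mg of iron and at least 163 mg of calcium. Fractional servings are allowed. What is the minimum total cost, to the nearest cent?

$1.21

At the optimum either one food covers both requirements or two foods hit both targets exactly; no other combination can be cheaper.
canned tuna only: max(2.8/1.0, 163/30) = 5.433 servings → $5.98.
oats only: max(2.8/1.6, 163/54) = 3.019 servings → $1.21.
canned tuna + oats: intersection lies outside the first quadrant.
Cheapest feasible corner: $1.21.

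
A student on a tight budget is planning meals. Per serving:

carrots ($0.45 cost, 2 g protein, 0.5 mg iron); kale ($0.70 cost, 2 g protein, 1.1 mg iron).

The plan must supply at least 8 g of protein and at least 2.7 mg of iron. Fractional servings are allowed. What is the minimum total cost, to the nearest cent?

$2.09

A basic optimal solution has at most two foods positive. Try each food alone and each pair with both targets met exactly.
carrots only: max(8/2, 2.7/0.5) = 5.4 servings → $2.43.
kale only: max(8/2, 2.7/1.1) = 4 servings → $2.80.
carrots + kale with both tight: 2.833 servings and 1.167 servings → $2.09.
Cheapest feasible corner: $2.09.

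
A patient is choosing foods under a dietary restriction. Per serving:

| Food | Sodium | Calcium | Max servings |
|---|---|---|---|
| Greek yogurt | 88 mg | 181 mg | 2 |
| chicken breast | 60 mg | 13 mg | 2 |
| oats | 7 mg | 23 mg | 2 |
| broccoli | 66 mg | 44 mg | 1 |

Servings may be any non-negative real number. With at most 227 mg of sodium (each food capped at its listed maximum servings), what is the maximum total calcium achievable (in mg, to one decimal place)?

Calcium per mg sodium: oats 3.286, Greek yogurt 2.057, broccoli 0.6667, chicken breast 0.2167.
Take 2 servings of oats: uses 14 mg sodium, +46.0 mg calcium (running total 46.0 mg).
Take 2 servings of Greek yogurt: uses 176 mg sodium, +362.0 mg calcium (running total 408.0 mg).
Take 0.5606 servings of broccoli: uses 37 mg sodium, +24.7 mg calcium (running total 432.7 mg).
Filling greedily by calcium-per-mg sodium is optimal for one linear limit, giving 432.7 mg.

432.7 mg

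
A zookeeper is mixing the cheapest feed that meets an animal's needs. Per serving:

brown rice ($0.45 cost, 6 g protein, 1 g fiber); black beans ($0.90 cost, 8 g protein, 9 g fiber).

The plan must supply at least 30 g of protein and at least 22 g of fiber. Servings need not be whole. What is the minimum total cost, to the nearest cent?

$2.92

Minimising a linear cost over {protein ≥ 30, fiber ≥ 22, servings ≥ 0} — the optimum is at a vertex, using one or two foods.
brown rice only: max(30/6, 22/1) = 22 servings → $9.90.
black beans only: max(30/8, 22/9) = 3.75 servings → $3.38.
brown rice + black beans with both tight: 2.043 servings and 2.217 servings → $2.92.
The minimum over all feasible corners is $2.92.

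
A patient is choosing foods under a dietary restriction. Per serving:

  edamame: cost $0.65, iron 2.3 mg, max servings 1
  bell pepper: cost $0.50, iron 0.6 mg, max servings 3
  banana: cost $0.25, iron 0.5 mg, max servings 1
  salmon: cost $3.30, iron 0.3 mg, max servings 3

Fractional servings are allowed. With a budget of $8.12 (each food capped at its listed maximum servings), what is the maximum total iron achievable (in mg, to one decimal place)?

5.1 mg

Iron per dollar: edamame 3.538, banana 2, bell pepper 1.2, salmon 0.09091.
Take 1 serving of edamame: spends $0.65, +2.3 mg iron (running total 2.3 mg).
Take 1 serving of banana: spends $0.25, +0.5 mg iron (running total 2.8 mg).
Take 3 servings of bell pepper: spends $1.50, +1.8 mg iron (running total 4.6 mg).
Take 1.733 servings of salmon: spends $5.72, +0.5 mg iron (running total 5.1 mg).
Filling greedily by iron-per-dollar is optimal for one linear limit, giving 5.1 mg.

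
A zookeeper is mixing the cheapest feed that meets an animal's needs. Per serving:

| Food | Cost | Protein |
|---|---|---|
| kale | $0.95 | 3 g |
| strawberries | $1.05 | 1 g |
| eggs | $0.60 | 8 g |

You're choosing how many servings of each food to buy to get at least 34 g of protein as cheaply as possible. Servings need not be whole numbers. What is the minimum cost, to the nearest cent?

$2.55

Cost per g of protein: eggs $0.0750, kale $0.3167, strawberries $1.0500.
With no serving limits, use only eggs: 34 g / 8 g = 4.25 servings × $0.60 = $2.55.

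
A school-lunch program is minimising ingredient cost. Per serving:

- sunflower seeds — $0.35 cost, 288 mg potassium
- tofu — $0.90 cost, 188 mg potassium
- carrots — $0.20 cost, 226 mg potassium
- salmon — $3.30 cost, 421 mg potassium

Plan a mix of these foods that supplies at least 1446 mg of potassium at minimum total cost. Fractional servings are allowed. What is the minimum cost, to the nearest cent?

Cost per mg of potassium: carrots $0.0009, sunflower seeds $0.0012, tofu $0.0048, salmon $0.0078.
With no serving limits, use only carrots: 1446 mg / 226 mg = 6.398 servings × $0.20 = $1.28.

$1.28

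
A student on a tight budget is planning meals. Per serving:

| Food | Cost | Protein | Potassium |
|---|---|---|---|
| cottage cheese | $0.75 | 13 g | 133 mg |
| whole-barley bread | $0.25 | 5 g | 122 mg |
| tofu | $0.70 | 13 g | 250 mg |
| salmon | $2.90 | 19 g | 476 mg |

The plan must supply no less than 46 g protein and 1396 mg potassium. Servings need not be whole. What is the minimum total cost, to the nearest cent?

Compare the cost at each extreme point of the feasible region.
cottage cheese only: max(46/13, 1396/133) = 10.5 servings → $7.87.
whole-barley bread only: max(46/5, 1396/122) = 11.44 servings → $2.86.
tofu only: max(46/13, 1396/250) = 5.584 servings → $3.91.
salmon only: max(46/19, 1396/476) = 2.933 servings → $8.51.
cottage cheese + whole-barley bread: the both-tight solution has a negative serving — not a feasible corner.
cottage cheese + tofu: intersection lies outside the first quadrant.
cottage cheese + salmon: the both-tight solution has a negative serving — not a feasible corner.
whole-barley bread + tofu: intersection lies outside the first quadrant.
whole-barley bread + salmon: the both-tight solution has a negative serving — not a feasible corner.
tofu + salmon with both targets exact would need a negative amount; discard.
So the least-cost plan costs $2.86.

$2.86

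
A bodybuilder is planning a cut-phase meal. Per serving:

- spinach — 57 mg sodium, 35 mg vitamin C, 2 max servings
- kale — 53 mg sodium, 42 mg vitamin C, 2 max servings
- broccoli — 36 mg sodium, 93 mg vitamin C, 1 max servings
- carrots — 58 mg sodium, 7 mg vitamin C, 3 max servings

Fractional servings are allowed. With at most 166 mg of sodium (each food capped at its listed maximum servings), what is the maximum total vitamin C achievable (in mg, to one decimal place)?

191.7 mg

Vitamin C per mg sodium: broccoli 2.583, kale 0.7925, spinach 0.614, carrots 0.1207.
Take 1 serving of broccoli: uses 36 mg sodium, +93.0 mg vitamin C (running total 93.0 mg).
Take 2 servings of kale: uses 106 mg sodium, +84.0 mg vitamin C (running total 177.0 mg).
Take 0.4211 servings of spinach: uses 24 mg sodium, +14.7 mg vitamin C (running total 191.7 mg).
Greedy by best ratio exhausts the sodium allowance optimally: 191.7 mg.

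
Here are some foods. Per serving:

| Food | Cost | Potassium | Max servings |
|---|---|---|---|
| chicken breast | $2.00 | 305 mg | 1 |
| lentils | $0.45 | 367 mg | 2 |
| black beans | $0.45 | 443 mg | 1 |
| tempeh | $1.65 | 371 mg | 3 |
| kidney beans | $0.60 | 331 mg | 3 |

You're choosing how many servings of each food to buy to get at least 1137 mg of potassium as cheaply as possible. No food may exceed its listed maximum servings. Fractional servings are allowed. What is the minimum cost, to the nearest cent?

$1.30

Cost per mg of potassium: black beans $0.0010, lentils $0.0012, kidney beans $0.0018, tempeh $0.0044, chicken breast $0.0066.
Take 1 serving of black beans: +443.0 mg potassium for $0.45 (total $0.45, still need 694.0 mg).
Take 1.891 servings of lentils: +694.0 mg potassium for $0.85 (total $1.30, still need 0.0 mg).
Greedy by cheapest-per-mg is optimal for a single linear constraint, so the minimum cost is $1.30.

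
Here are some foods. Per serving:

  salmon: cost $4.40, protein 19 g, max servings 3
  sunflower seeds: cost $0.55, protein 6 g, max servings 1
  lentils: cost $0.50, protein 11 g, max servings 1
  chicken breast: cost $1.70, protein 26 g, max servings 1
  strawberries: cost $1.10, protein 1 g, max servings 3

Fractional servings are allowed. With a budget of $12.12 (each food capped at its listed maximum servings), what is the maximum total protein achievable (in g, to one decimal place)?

83.5 g

Protein per dollar: lentils 22, chicken breast 15.29, sunflower seeds 10.91, salmon 4.318, strawberries 0.9091.
Take 1 serving of lentils: spends $0.50, +11.0 g protein (running total 11.0 g).
Take 1 serving of chicken breast: spends $1.70, +26.0 g protein (running total 37.0 g).
Take 1 serving of sunflower seeds: spends $0.55, +6.0 g protein (running total 43.0 g).
Take 2.13 servings of salmon: spends $9.37, +40.5 g protein (running total 83.5 g).
Greedy by best ratio exhausts the cost allowance optimally: 83.5 g.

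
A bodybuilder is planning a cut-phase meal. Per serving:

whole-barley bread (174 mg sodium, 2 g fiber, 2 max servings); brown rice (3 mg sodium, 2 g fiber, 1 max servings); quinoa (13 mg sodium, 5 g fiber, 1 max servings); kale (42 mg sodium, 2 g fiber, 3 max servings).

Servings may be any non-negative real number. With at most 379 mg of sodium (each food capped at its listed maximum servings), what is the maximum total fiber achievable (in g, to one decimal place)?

Fiber per mg sodium: brown rice 0.6667, quinoa 0.3846, kale 0.04762, whole-barley bread 0.01149.
Take 1 serving of brown rice: uses 3 mg sodium, +2.0 g fiber (running total 2.0 g).
Take 1 serving of quinoa: uses 13 mg sodium, +5.0 g fiber (running total 7.0 g).
Take 3 servings of kale: uses 126 mg sodium, +6.0 g fiber (running total 13.0 g).
Take 1.362 servings of whole-barley bread: uses 237 mg sodium, +2.7 g fiber (running total 15.7 g).
Greedy by best ratio exhausts the sodium allowance optimally: 15.7 g.

15.7 g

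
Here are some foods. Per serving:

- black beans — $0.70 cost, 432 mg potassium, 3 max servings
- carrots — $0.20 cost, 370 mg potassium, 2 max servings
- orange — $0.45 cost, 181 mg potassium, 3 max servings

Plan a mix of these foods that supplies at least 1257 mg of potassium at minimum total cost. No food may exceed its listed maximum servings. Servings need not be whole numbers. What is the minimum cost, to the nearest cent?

Cost per mg of potassium: carrots $0.0005, black beans $0.0016, orange $0.0025.
Take 2 servings of carrots: +740.0 mg potassium for $0.40 (total $0.40, still need 517.0 mg).
Take 1.197 servings of black beans: +517.0 mg potassium for $0.84 (total $1.24, still need 0.0 mg).
Greedy by cheapest-per-mg is optimal for a single linear constraint, so the minimum cost is $1.24.

$1.24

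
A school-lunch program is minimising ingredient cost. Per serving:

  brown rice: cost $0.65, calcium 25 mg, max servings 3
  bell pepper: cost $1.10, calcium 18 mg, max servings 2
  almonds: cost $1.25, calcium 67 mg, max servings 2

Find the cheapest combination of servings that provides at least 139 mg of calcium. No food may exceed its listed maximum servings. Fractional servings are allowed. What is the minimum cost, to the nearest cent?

$2.63

Cost per mg of calcium: almonds $0.0187, brown rice $0.0260, bell pepper $0.0611.
Take 2 servings of almonds: +134.0 mg calcium for $2.50 (total $2.50, still need 5.0 mg).
Take 0.2 servings of brown rice: +5.0 mg calcium for $0.13 (total $2.63, still need 0.0 mg).
Greedy by cheapest-per-mg is optimal for a single linear constraint, so the minimum cost is $2.63.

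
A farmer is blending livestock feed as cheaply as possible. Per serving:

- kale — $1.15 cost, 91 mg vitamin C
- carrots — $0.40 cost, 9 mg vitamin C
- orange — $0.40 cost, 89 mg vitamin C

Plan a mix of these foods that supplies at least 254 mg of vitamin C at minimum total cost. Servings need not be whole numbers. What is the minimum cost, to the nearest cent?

$1.14

Cost per mg of vitamin C: orange $0.0045, kale $0.0126, carrots $0.0444.
With no serving limits, use only orange: 254 mg / 89 mg = 2.854 servings × $0.40 = $1.14.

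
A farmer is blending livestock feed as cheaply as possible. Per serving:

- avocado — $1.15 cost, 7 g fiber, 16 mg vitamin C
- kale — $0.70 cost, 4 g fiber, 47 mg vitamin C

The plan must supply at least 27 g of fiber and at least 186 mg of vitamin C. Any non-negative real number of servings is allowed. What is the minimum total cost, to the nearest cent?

$4.58

avocado only: max(27/7, 186/16) = 11.62 servings → $13.37.
kale only: max(27/4, 186/47) = 6.75 servings → $4.72.
avocado + kale with both tight: 1.981 servings and 3.283 servings → $4.58.
So the least-cost plan costs $4.58.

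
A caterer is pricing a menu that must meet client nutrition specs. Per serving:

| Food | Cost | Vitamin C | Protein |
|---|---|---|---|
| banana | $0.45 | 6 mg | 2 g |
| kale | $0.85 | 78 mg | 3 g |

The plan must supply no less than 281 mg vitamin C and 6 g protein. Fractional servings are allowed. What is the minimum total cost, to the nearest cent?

Compare the cost at each extreme point of the feasible region.
banana only: max(281/6, 6/2) = 46.83 servings → $21.07.
kale only: max(281/78, 6/3) = 3.603 servings → $3.06.
banana + kale with both targets exact would need a negative amount; discard.
So the least-cost plan costs $3.06.

$3.06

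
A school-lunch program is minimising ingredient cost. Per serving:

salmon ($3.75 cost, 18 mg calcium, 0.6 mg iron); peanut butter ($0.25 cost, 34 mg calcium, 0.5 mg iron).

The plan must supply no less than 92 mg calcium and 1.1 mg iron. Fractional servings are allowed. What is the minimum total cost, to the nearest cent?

Minimising a linear cost over {calcium ≥ 92, iron ≥ 1.1, servings ≥ 0} — the optimum is at a vertex, using one or two foods.
salmon only: max(92/18, 1.1/0.6) = 5.111 servings → $19.17.
peanut butter only: max(92/34, 1.1/0.5) = 2.706 servings → $0.68.
salmon + peanut butter with both targets exact would need a negative amount; discard.
Cheapest feasible corner: $0.68.

$0.68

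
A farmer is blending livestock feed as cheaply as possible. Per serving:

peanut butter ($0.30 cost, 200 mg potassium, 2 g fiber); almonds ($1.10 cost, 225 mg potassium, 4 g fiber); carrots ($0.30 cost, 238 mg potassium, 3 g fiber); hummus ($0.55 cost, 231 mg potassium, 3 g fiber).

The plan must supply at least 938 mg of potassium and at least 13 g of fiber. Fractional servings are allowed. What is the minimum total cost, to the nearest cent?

Minimising a linear cost over {potassium ≥ 938, fiber ≥ 13, servings ≥ 0} — the optimum is at a vertex, using one or two foods.
peanut butter only: max(938/200, 13/2) = 6.5 servings → $1.95.
almonds only: max(938/225, 13/4) = 4.169 servings → $4.59.
carrots only: max(938/238, 13/3) = 4.333 servings → $1.30.
hummus only: max(938/231, 13/3) = 4.333 servings → $2.38.
peanut butter + almonds with both tight: 2.363 servings and 2.069 servings → $2.98.
peanut butter + carrots: the both-tight solution has a negative serving — not a feasible corner.
peanut butter + hummus: intersection lies outside the first quadrant.
almonds + carrots with both tight: 1.011 servings and 2.986 servings → $2.01.
almonds + hummus with both tight: 0.759 servings and 3.321 servings → $2.66.
carrots + hummus with both targets exact would need a negative amount; discard.
The minimum over all feasible corners is $1.30.

$1.30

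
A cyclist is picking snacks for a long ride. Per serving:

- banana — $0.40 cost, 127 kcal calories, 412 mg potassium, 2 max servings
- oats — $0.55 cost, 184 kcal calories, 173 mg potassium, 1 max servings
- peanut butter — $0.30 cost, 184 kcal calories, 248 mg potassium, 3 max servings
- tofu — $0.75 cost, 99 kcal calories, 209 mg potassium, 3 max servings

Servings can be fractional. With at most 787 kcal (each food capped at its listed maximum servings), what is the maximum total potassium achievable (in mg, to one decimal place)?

Potassium per kcal: banana 3.244, tofu 2.111, peanut butter 1.348, oats 0.9402.
Take 2 servings of banana: uses 254 kcal, +824.0 mg potassium (running total 824.0 mg).
Take 3 servings of tofu: uses 297 kcal, +627.0 mg potassium (running total 1451.0 mg).
Take 1.283 servings of peanut butter: uses 236 kcal, +318.1 mg potassium (running total 1769.1 mg).
Greedy by best ratio exhausts the calories allowance optimally: 1769.1 mg.

1769.1 mg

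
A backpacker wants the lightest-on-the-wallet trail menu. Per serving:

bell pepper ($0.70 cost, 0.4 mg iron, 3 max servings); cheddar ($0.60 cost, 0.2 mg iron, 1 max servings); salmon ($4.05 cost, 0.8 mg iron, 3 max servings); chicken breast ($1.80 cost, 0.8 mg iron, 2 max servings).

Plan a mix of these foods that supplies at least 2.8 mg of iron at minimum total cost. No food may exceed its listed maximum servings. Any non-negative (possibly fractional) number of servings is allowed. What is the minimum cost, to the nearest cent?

Cost per mg of iron: bell pepper $1.7500, chicken breast $2.2500, cheddar $3.0000, salmon $5.0625.
Take 3 servings of bell pepper: +1.2 mg iron for $2.10 (total $2.10, still need 1.6 mg).
Take 2 servings of chicken breast: +1.6 mg iron for $3.60 (total $5.70, still need 0.0 mg).
Filling from the cheapest source first is optimal under one linear minimum: $5.70.

$5.70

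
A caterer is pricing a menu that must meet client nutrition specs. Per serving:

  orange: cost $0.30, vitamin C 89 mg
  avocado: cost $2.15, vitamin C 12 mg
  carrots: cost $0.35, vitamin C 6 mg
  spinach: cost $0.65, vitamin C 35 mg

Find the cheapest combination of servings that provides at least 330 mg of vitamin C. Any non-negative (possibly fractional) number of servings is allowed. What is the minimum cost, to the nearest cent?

Cost per mg of vitamin C: orange $0.0034, spinach $0.0186, carrots $0.0583, avocado $0.1792.
With no serving limits, use only orange: 330 mg / 89 mg = 3.708 servings × $0.30 = $1.11.

$1.11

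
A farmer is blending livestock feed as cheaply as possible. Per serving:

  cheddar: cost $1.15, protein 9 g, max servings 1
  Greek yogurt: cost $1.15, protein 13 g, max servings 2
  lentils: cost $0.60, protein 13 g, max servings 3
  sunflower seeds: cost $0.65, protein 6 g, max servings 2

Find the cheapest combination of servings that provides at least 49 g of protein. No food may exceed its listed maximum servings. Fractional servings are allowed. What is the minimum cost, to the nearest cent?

Cost per g of protein: lentils $0.0462, Greek yogurt $0.0885, sunflower seeds $0.1083, cheddar $0.1278.
Take 3 servings of lentils: +39.0 g protein for $1.80 (total $1.80, still need 10.0 g).
Take 0.7692 servings of Greek yogurt: +10.0 g protein for $0.88 (total $2.68, still need 0.0 g).
Greedy by cheapest-per-g is optimal for a single linear constraint, so the minimum cost is $2.68.

$2.68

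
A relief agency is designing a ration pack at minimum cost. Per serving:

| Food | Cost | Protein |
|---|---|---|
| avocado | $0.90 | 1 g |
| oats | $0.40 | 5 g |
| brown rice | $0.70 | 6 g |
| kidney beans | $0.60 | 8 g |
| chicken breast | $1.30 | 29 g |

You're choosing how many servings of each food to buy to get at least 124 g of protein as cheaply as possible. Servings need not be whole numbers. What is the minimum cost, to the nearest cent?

$5.56

Cost per g of protein: chicken breast $0.0448, kidney beans $0.0750, oats $0.0800, brown rice $0.1167, avocado $0.9000.
With no serving limits, use only chicken breast: 124 g / 29 g = 4.276 servings × $1.30 = $5.56.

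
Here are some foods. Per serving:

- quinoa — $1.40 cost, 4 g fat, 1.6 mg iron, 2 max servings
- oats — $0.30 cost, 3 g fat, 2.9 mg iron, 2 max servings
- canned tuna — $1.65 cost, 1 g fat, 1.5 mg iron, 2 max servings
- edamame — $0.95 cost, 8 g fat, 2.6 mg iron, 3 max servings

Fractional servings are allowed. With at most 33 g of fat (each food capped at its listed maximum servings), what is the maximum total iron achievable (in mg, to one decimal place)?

17.5 mg

Iron per g fat: canned tuna 1.5, oats 0.9667, quinoa 0.4, edamame 0.325.
Take 2 servings of canned tuna: uses 2 g fat, +3.0 mg iron (running total 3.0 mg).
Take 2 servings of oats: uses 6 g fat, +5.8 mg iron (running total 8.8 mg).
Take 2 servings of quinoa: uses 8 g fat, +3.2 mg iron (running total 12.0 mg).
Take 2.125 servings of edamame: uses 17 g fat, +5.5 mg iron (running total 17.5 mg).
Filling greedily by iron-per-g fat is optimal for one linear limit, giving 17.5 mg.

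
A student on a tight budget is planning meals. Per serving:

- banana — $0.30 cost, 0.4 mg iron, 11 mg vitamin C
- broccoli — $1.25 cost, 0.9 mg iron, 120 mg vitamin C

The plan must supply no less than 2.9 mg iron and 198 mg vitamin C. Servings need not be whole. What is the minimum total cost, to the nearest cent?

$2.89

banana only: max(2.9/0.4, 198/11) = 18 servings → $5.40.
broccoli only: max(2.9/0.9, 198/120) = 3.222 servings → $4.03.
banana + broccoli with both tight: 4.457 servings and 1.241 servings → $2.89.
The minimum over all feasible corners is $2.89.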